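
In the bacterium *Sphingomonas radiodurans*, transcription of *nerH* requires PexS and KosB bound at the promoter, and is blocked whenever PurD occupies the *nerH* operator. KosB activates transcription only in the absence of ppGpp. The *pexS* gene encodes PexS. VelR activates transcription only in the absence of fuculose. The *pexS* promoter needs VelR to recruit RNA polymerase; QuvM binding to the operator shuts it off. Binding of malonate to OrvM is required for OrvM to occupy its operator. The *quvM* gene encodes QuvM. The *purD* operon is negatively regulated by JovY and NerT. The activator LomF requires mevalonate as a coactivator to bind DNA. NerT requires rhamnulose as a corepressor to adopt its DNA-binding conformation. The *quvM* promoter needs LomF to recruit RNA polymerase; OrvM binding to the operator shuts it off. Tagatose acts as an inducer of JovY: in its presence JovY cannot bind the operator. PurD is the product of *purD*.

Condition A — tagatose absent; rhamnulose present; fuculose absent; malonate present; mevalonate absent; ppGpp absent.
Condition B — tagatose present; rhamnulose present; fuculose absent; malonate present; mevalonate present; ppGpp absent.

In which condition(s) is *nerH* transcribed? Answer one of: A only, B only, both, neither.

Condition A:
Tagatose is absent, so JovY is active.
Rhamnulose is present, so NerT is active.
With repressor JovY bound, *purD* is not transcribed.
So PurD is not produced.
Fuculose is absent, so VelR is active.
Malonate is present, so OrvM is active.
Mevalonate is absent, so LomF is inactive.
With repressor OrvM bound, *quvM* is not transcribed.
So QuvM is not produced.
No repressor is bound and VelR is active, so *pexS* is transcribed.
So PexS is produced and active.
ppGpp is absent, so KosB is active.
No repressor is bound and PexS and KosB are active, so *nerH* is transcribed.
→ *nerH* is ON in A.
Condition B:
Tagatose is present, so JovY is inactive.
Rhamnulose is present, so NerT is active.
With repressor NerT bound, *purD* is not transcribed.
So PurD is not produced.
Fuculose is absent, so VelR is active.
Malonate is present, so OrvM is active.
Mevalonate is present, so LomF is active.
With repressor OrvM bound, *quvM* is not transcribed.
So QuvM is not produced.
No repressor is bound and VelR is active, so *pexS* is transcribed.
So PexS is produced and active.
ppGpp is absent, so KosB is active.
No repressor is bound and PexS and KosB are active, so *nerH* is transcribed.
→ *nerH* is ON in B.

both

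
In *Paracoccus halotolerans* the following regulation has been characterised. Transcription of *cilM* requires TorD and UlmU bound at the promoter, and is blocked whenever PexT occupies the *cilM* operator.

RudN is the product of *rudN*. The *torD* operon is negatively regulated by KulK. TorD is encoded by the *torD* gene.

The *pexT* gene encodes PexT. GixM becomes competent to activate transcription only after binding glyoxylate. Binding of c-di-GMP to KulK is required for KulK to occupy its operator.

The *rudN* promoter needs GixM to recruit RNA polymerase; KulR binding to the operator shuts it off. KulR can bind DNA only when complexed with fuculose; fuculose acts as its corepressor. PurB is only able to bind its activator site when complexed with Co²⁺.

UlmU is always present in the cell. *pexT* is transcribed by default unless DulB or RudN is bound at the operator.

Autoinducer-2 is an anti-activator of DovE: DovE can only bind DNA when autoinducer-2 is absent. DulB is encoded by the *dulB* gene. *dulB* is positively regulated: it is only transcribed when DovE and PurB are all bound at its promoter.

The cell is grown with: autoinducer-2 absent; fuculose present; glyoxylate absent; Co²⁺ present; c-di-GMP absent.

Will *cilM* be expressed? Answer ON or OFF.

c-di-GMP is absent, so KulK is inactive.
With no repressor bound, *torD* is transcribed.
So TorD is produced and active.
Autoinducer-2 is absent, so DovE is active.
Co²⁺ is present, so PurB is active.
No repressor is bound and DovE and PurB are active, so *dulB* is transcribed.
So DulB is produced and active.
Glyoxylate is absent, so GixM is inactive.
Fuculose is present, so KulR is active.
With repressor KulR bound, *rudN* is not transcribed.
So RudN is not produced.
With repressor DulB bound, *pexT* is not transcribed.
So PexT is not produced.
UlmU is produced constitutively and is active.
No repressor is bound and TorD and UlmU are active, so *cilM* is transcribed.

ON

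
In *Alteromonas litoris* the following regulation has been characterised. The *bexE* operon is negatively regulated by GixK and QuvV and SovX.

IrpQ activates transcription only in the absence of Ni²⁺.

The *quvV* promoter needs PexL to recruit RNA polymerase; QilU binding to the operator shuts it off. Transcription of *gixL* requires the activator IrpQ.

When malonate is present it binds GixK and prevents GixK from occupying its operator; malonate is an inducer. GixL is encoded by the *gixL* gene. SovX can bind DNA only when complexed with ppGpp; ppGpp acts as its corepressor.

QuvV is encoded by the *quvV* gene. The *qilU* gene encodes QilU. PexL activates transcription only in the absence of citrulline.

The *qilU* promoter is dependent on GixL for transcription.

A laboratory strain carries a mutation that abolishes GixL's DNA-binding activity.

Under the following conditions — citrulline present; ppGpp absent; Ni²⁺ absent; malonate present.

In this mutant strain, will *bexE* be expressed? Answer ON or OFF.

Malonate is present, so GixK is inactive.
Citrulline is present, so PexL is inactive.
GixL is non-functional in this strain, so it has no effect.
Required activator GixL is absent, so *qilU* is not transcribed.
So QilU is not produced.
Required activator PexL is absent, so *quvV* is not transcribed.
So QuvV is not produced.
ppGpp is absent, so SovX is inactive.
With no repressor bound, *bexE* is transcribed.

ON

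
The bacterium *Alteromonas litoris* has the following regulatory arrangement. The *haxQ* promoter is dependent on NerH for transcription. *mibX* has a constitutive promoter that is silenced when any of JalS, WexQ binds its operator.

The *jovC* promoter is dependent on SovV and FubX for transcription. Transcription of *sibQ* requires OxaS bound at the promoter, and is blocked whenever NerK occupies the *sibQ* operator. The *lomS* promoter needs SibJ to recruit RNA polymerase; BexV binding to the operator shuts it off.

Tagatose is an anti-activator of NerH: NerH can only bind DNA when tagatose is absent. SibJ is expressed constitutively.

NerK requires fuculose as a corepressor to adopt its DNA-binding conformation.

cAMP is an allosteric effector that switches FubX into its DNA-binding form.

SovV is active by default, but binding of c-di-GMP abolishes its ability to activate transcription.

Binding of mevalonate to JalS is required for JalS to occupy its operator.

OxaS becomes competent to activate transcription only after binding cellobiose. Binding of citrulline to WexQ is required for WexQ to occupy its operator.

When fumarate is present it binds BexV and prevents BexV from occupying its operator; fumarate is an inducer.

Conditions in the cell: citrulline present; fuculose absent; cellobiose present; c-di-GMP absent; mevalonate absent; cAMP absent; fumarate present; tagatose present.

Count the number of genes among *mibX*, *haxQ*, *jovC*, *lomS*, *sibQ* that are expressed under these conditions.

2

Mevalonate is absent, so JalS is inactive.
Citrulline is present, so WexQ is active.
With repressor WexQ bound, *mibX* is not transcribed.
→ *mibX* is OFF.
Tagatose is present, so NerH is inactive.
Required activator NerH is absent, so *haxQ* is not transcribed.
→ *haxQ* is OFF.
c-di-GMP is absent, so SovV is active.
cAMP is absent, so FubX is inactive.
Required activator FubX is absent, so *jovC* is not transcribed.
→ *jovC* is OFF.
Fumarate is present, so BexV is inactive.
SibJ is produced constitutively and is active.
No repressor is bound and SibJ is active, so *lomS* is transcribed.
→ *lomS* is ON.
Cellobiose is present, so OxaS is active.
Fuculose is absent, so NerK is inactive.
No repressor is bound and OxaS is active, so *sibQ* is transcribed.
→ *sibQ* is ON.
2 of the 5 genes are transcribed.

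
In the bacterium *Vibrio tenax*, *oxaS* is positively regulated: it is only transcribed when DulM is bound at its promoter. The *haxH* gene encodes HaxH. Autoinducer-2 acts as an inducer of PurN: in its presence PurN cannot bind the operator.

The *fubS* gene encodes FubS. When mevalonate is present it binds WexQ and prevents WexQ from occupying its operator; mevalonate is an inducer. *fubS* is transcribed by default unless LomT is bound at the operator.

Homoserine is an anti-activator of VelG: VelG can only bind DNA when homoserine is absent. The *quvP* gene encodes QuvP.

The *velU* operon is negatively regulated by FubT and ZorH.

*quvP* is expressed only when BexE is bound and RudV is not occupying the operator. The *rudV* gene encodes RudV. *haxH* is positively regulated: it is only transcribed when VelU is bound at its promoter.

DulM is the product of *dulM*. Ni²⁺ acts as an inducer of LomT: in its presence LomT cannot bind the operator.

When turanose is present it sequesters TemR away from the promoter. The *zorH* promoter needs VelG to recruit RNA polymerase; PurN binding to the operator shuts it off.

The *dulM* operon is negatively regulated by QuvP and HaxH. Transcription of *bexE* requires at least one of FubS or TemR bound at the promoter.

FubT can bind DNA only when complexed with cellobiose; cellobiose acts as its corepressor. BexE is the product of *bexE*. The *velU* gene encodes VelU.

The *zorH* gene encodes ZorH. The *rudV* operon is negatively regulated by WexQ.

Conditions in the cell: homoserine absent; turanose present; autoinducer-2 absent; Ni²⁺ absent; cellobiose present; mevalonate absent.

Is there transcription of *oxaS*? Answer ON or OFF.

ON

Ni²⁺ is absent, so LomT is active.
With repressor LomT bound, *fubS* is not transcribed.
So FubS is not produced.
Turanose is present, so TemR is inactive.
No activator is available at the *bexE* promoter, so *bexE* is not transcribed.
So BexE is not produced.
Mevalonate is absent, so WexQ is active.
With repressor WexQ bound, *rudV* is not transcribed.
So RudV is not produced.
Required activator BexE is absent, so *quvP* is not transcribed.
So QuvP is not produced.
Cellobiose is present, so FubT is active.
Autoinducer-2 is absent, so PurN is active.
Homoserine is absent, so VelG is active.
With repressor PurN bound, *zorH* is not transcribed.
So ZorH is not produced.
With repressor FubT bound, *velU* is not transcribed.
So VelU is not produced.
Required activator VelU is absent, so *haxH* is not transcribed.
So HaxH is not produced.
With no repressor bound, *dulM* is transcribed.
So DulM is produced and active.
No repressor is bound and DulM is active, so *oxaS* is transcribed.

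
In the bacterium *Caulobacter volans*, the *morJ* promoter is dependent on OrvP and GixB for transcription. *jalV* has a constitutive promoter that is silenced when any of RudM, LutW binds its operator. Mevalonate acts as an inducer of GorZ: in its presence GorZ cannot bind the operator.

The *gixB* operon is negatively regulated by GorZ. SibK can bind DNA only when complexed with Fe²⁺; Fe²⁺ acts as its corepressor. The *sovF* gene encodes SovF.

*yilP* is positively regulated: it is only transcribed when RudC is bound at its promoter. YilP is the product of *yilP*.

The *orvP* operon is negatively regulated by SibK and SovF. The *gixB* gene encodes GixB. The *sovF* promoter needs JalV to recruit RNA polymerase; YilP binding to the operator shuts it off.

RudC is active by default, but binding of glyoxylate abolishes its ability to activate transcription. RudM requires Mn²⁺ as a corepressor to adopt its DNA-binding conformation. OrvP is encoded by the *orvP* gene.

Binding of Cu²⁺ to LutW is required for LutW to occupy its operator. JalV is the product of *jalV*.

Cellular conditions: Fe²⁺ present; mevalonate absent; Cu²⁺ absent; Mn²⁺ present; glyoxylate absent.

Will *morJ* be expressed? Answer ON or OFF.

Fe²⁺ is present, so SibK is active.
Glyoxylate is absent, so RudC is active.
No repressor is bound and RudC is active, so *yilP* is transcribed.
So YilP is produced and active.
Mn²⁺ is present, so RudM is active.
Cu²⁺ is absent, so LutW is inactive.
With repressor RudM bound, *jalV* is not transcribed.
So JalV is not produced.
With repressor YilP bound, *sovF* is not transcribed.
So SovF is not produced.
With repressor SibK bound, *orvP* is not transcribed.
So OrvP is not produced.
Mevalonate is absent, so GorZ is active.
With repressor GorZ bound, *gixB* is not transcribed.
So GixB is not produced.
Required activator OrvP is absent, so *morJ* is not transcribed.

OFF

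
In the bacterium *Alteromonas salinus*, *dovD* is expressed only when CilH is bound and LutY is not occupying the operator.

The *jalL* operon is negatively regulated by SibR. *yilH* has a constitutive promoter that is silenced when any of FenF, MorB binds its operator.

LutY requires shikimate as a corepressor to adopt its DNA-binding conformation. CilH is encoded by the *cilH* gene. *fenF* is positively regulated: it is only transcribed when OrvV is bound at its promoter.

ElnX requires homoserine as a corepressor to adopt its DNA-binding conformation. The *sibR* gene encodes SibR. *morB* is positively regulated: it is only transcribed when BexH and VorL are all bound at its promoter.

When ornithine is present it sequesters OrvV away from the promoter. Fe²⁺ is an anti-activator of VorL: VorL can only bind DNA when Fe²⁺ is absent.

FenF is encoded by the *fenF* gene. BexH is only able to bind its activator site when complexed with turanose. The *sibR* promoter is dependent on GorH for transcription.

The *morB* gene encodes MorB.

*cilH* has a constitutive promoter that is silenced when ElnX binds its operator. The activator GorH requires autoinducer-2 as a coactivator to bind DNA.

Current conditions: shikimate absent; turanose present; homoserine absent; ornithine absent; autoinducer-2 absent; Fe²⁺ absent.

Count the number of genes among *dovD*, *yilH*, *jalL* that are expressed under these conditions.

2

Shikimate is absent, so LutY is inactive.
Homoserine is absent, so ElnX is inactive.
With no repressor bound, *cilH* is transcribed.
So CilH is produced and active.
No repressor is bound and CilH is active, so *dovD* is transcribed.
→ *dovD* is ON.
Ornithine is absent, so OrvV is active.
No repressor is bound and OrvV is active, so *fenF* is transcribed.
So FenF is produced and active.
Turanose is present, so BexH is active.
Fe²⁺ is absent, so VorL is active.
No repressor is bound and BexH and VorL are active, so *morB* is transcribed.
So MorB is produced and active.
With repressor FenF bound, *yilH* is not transcribed.
→ *yilH* is OFF.
Autoinducer-2 is absent, so GorH is inactive.
Required activator GorH is absent, so *sibR* is not transcribed.
So SibR is not produced.
With no repressor bound, *jalL* is transcribed.
→ *jalL* is ON.
2 of the 3 genes are transcribed.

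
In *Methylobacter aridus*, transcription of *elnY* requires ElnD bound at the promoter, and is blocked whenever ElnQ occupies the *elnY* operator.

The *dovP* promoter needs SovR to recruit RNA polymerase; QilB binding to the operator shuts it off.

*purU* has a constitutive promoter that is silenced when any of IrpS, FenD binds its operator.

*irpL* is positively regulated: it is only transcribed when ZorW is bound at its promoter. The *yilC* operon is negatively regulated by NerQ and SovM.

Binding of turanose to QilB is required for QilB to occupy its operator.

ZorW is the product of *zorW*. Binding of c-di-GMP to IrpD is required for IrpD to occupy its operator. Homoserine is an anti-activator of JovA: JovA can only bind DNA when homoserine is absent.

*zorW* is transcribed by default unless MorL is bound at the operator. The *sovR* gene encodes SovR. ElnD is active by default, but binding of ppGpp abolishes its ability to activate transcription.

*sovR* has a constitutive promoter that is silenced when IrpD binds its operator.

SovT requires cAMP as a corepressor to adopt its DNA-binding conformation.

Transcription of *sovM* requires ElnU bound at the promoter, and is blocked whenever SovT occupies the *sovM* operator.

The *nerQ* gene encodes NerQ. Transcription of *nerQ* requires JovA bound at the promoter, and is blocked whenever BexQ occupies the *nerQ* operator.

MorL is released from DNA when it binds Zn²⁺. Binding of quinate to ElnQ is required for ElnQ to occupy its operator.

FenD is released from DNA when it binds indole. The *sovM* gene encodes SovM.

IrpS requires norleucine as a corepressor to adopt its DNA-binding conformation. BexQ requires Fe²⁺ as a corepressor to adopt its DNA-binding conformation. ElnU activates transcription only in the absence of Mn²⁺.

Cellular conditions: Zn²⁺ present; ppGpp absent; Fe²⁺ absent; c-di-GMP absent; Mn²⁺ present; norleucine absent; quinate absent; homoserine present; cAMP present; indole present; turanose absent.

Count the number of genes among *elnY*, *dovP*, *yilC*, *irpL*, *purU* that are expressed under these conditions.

Quinate is absent, so ElnQ is inactive.
ppGpp is absent, so ElnD is active.
No repressor is bound and ElnD is active, so *elnY* is transcribed.
→ *elnY* is ON.
Turanose is absent, so QilB is inactive.
c-di-GMP is absent, so IrpD is inactive.
With no repressor bound, *sovR* is transcribed.
So SovR is produced and active.
No repressor is bound and SovR is active, so *dovP* is transcribed.
→ *dovP* is ON.
Homoserine is present, so JovA is inactive.
Fe²⁺ is absent, so BexQ is inactive.
Required activator JovA is absent, so *nerQ* is not transcribed.
So NerQ is not produced.
cAMP is present, so SovT is active.
Mn²⁺ is present, so ElnU is inactive.
With repressor SovT bound, *sovM* is not transcribed.
So SovM is not produced.
With no repressor bound, *yilC* is transcribed.
→ *yilC* is ON.
Zn²⁺ is present, so MorL is inactive.
With no repressor bound, *zorW* is transcribed.
So ZorW is produced and active.
No repressor is bound and ZorW is active, so *irpL* is transcribed.
→ *irpL* is ON.
Norleucine is absent, so IrpS is inactive.
Indole is present, so FenD is inactive.
With no repressor bound, *purU* is transcribed.
→ *purU* is ON.
5 of the 5 genes are transcribed.

5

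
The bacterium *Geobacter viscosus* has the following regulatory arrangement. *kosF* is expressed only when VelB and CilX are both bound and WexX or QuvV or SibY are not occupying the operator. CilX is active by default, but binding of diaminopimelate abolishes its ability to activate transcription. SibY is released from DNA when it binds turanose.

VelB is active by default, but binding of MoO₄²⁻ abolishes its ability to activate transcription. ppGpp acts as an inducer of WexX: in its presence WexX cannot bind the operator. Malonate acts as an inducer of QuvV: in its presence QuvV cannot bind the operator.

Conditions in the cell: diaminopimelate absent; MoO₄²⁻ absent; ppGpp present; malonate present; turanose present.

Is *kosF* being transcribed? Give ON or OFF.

ppGpp is present, so WexX is inactive.
MoO₄²⁻ is absent, so VelB is active.
Diaminopimelate is absent, so CilX is active.
Malonate is present, so QuvV is inactive.
Turanose is present, so SibY is inactive.
No repressor is bound and VelB and CilX are active, so *kosF* is transcribed.

ON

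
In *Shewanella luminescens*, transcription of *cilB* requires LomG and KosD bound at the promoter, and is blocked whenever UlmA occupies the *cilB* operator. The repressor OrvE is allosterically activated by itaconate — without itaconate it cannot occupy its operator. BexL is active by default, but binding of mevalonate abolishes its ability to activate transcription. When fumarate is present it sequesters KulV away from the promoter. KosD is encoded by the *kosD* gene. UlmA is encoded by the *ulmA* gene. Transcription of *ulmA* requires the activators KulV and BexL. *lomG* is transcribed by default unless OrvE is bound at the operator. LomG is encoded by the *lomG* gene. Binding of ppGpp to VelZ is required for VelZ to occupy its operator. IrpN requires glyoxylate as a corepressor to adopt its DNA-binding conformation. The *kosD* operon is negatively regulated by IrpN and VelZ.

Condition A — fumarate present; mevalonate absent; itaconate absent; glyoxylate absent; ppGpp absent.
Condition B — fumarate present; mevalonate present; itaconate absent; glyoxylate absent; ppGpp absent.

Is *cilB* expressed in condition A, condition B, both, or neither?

Condition A:
Fumarate is present, so KulV is inactive.
Mevalonate is absent, so BexL is active.
Required activator KulV is absent, so *ulmA* is not transcribed.
So UlmA is not produced.
Itaconate is absent, so OrvE is inactive.
With no repressor bound, *lomG* is transcribed.
So LomG is produced and active.
Glyoxylate is absent, so IrpN is inactive.
ppGpp is absent, so VelZ is inactive.
With no repressor bound, *kosD* is transcribed.
So KosD is produced and active.
No repressor is bound and LomG and KosD are active, so *cilB* is transcribed.
→ *cilB* is ON in A.
Condition B:
Fumarate is present, so KulV is inactive.
Mevalonate is present, so BexL is inactive.
Required activator KulV is absent, so *ulmA* is not transcribed.
So UlmA is not produced.
Itaconate is absent, so OrvE is inactive.
With no repressor bound, *lomG* is transcribed.
So LomG is produced and active.
Glyoxylate is absent, so IrpN is inactive.
ppGpp is absent, so VelZ is inactive.
With no repressor bound, *kosD* is transcribed.
So KosD is produced and active.
No repressor is bound and LomG and KosD are active, so *cilB* is transcribed.
→ *cilB* is ON in B.

both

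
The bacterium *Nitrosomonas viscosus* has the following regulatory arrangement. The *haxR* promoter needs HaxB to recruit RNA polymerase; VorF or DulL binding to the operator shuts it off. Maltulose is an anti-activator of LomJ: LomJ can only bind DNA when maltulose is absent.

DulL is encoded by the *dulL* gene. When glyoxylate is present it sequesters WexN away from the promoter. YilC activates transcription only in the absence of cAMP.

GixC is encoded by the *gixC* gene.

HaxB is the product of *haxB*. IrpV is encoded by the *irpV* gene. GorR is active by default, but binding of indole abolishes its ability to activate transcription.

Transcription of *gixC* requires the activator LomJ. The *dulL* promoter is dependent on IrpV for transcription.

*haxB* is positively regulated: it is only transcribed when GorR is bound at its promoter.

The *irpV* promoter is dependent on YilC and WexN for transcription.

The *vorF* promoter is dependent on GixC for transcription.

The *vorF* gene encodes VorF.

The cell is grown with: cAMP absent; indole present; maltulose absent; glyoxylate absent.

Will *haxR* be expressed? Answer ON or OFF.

OFF

Maltulose is absent, so LomJ is active.
No repressor is bound and LomJ is active, so *gixC* is transcribed.
So GixC is produced and active.
No repressor is bound and GixC is active, so *vorF* is transcribed.
So VorF is produced and active.
cAMP is absent, so YilC is active.
Glyoxylate is absent, so WexN is active.
No repressor is bound and YilC and WexN are active, so *irpV* is transcribed.
So IrpV is produced and active.
No repressor is bound and IrpV is active, so *dulL* is transcribed.
So DulL is produced and active.
Indole is present, so GorR is inactive.
Required activator GorR is absent, so *haxB* is not transcribed.
So HaxB is not produced.
With repressor VorF bound, *haxR* is not transcribed.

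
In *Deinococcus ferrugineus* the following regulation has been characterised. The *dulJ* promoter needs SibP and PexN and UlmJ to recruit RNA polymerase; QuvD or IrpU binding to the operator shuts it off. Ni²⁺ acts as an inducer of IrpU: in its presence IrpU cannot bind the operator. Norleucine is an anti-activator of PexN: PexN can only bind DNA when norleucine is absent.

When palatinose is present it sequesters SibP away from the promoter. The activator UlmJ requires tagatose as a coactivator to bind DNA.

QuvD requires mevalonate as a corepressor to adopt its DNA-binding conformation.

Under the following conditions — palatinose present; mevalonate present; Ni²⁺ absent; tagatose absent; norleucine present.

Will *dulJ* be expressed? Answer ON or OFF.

OFF

Palatinose is present, so SibP is inactive.
Mevalonate is present, so QuvD is active.
Ni²⁺ is absent, so IrpU is active.
Norleucine is present, so PexN is inactive.
Tagatose is absent, so UlmJ is inactive.
With repressor QuvD bound, *dulJ* is not transcribed.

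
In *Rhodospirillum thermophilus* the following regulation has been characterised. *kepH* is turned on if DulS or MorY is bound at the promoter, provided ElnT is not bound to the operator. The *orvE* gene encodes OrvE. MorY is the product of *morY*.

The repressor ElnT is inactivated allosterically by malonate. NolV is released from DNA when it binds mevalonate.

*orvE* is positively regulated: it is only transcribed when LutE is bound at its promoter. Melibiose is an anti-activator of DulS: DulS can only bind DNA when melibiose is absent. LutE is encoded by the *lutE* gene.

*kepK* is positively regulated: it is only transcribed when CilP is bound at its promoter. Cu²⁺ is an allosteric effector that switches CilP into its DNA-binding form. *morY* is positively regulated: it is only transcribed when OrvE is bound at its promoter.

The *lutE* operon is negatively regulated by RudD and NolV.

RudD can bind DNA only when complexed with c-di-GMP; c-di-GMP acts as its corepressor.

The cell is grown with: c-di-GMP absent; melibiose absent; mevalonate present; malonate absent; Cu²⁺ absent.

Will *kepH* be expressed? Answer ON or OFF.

Melibiose is absent, so DulS is active.
Malonate is absent, so ElnT is active.
c-di-GMP is absent, so RudD is inactive.
Mevalonate is present, so NolV is inactive.
With no repressor bound, *lutE* is transcribed.
So LutE is produced and active.
No repressor is bound and LutE is active, so *orvE* is transcribed.
So OrvE is produced and active.
No repressor is bound and OrvE is active, so *morY* is transcribed.
So MorY is produced and active.
With repressor ElnT bound, *kepH* is not transcribed.

OFF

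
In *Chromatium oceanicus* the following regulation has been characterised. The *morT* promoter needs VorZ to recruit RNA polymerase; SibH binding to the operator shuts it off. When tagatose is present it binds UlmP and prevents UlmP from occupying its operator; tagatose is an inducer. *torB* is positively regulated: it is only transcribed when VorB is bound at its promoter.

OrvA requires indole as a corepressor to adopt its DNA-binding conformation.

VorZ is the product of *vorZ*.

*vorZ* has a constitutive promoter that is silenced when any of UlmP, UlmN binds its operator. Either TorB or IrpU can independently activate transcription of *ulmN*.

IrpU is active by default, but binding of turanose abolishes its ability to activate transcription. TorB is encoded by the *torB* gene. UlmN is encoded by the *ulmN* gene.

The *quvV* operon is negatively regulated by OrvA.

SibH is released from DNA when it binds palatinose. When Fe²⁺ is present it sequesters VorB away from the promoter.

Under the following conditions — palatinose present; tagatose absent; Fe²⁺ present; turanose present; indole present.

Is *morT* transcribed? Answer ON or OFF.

Tagatose is absent, so UlmP is active.
Fe²⁺ is present, so VorB is inactive.
Required activator VorB is absent, so *torB* is not transcribed.
So TorB is not produced.
Turanose is present, so IrpU is inactive.
No activator is available at the *ulmN* promoter, so *ulmN* is not transcribed.
So UlmN is not produced.
With repressor UlmP bound, *vorZ* is not transcribed.
So VorZ is not produced.
Palatinose is present, so SibH is inactive.
Required activator VorZ is absent, so *morT* is not transcribed.

OFF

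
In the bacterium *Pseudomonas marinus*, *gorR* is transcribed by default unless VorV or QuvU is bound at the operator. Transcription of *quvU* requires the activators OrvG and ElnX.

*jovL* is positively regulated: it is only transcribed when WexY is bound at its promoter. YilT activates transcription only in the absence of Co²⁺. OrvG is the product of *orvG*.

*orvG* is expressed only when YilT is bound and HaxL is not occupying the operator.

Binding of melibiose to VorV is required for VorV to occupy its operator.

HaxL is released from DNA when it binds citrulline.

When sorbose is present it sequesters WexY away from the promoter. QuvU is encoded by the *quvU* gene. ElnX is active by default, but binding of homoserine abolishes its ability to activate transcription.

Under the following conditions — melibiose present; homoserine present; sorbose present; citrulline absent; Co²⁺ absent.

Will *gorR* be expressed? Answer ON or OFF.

OFF

Melibiose is present, so VorV is active.
Co²⁺ is absent, so YilT is active.
Citrulline is absent, so HaxL is active.
With repressor HaxL bound, *orvG* is not transcribed.
So OrvG is not produced.
Homoserine is present, so ElnX is inactive.
Required activator OrvG is absent, so *quvU* is not transcribed.
So QuvU is not produced.
With repressor VorV bound, *gorR* is not transcribed.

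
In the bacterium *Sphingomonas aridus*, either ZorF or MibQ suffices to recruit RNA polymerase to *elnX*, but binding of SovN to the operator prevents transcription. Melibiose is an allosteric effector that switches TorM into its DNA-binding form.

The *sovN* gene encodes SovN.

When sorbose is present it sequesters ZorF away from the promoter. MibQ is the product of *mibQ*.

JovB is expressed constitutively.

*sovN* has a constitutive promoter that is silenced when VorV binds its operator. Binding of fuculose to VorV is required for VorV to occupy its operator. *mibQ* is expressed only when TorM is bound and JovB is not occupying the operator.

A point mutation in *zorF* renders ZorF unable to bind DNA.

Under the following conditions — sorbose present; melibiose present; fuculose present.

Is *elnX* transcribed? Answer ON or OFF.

OFF

ZorF is non-functional in this strain, so it has no effect.
JovB is produced constitutively and is active.
Melibiose is present, so TorM is active.
With repressor JovB bound, *mibQ* is not transcribed.
So MibQ is not produced.
Fuculose is present, so VorV is active.
With repressor VorV bound, *sovN* is not transcribed.
So SovN is not produced.
No activator is available at the *elnX* promoter, so *elnX* is not transcribed.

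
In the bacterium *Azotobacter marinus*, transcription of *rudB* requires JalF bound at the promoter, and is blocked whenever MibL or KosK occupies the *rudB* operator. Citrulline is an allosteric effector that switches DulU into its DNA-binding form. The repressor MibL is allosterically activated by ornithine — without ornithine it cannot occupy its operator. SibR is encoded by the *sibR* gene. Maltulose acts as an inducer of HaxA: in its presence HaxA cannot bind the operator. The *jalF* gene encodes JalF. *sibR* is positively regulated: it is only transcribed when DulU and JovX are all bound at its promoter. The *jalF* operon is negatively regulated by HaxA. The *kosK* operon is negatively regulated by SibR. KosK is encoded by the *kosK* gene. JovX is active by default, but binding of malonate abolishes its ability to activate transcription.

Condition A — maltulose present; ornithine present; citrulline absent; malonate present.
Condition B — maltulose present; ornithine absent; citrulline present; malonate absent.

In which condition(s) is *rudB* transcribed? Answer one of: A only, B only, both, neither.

Condition A:
Maltulose is present, so HaxA is inactive.
With no repressor bound, *jalF* is transcribed.
So JalF is produced and active.
Ornithine is present, so MibL is active.
Citrulline is absent, so DulU is inactive.
Malonate is present, so JovX is inactive.
Required activator DulU is absent, so *sibR* is not transcribed.
So SibR is not produced.
With no repressor bound, *kosK* is transcribed.
So KosK is produced and active.
With repressor MibL bound, *rudB* is not transcribed.
→ *rudB* is OFF in A.
Condition B:
Maltulose is present, so HaxA is inactive.
With no repressor bound, *jalF* is transcribed.
So JalF is produced and active.
Ornithine is absent, so MibL is inactive.
Citrulline is present, so DulU is active.
Malonate is absent, so JovX is active.
No repressor is bound and DulU and JovX are active, so *sibR* is transcribed.
So SibR is produced and active.
With repressor SibR bound, *kosK* is not transcribed.
So KosK is not produced.
No repressor is bound and JalF is active, so *rudB* is transcribed.
→ *rudB* is ON in B.

B only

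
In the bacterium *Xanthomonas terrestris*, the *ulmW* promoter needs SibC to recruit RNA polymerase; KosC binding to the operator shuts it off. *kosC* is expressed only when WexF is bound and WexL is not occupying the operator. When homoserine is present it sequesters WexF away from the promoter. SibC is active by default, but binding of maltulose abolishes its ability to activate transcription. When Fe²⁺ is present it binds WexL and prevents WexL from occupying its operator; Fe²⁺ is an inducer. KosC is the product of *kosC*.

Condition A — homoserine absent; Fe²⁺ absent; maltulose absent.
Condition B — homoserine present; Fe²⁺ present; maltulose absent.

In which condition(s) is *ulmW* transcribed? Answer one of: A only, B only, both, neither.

both

Condition A:
Homoserine is absent, so WexF is active.
Fe²⁺ is absent, so WexL is active.
With repressor WexL bound, *kosC* is not transcribed.
So KosC is not produced.
Maltulose is absent, so SibC is active.
No repressor is bound and SibC is active, so *ulmW* is transcribed.
→ *ulmW* is ON in A.
Condition B:
Homoserine is present, so WexF is inactive.
Fe²⁺ is present, so WexL is inactive.
Required activator WexF is absent, so *kosC* is not transcribed.
So KosC is not produced.
Maltulose is absent, so SibC is active.
No repressor is bound and SibC is active, so *ulmW* is transcribed.
→ *ulmW* is ON in B.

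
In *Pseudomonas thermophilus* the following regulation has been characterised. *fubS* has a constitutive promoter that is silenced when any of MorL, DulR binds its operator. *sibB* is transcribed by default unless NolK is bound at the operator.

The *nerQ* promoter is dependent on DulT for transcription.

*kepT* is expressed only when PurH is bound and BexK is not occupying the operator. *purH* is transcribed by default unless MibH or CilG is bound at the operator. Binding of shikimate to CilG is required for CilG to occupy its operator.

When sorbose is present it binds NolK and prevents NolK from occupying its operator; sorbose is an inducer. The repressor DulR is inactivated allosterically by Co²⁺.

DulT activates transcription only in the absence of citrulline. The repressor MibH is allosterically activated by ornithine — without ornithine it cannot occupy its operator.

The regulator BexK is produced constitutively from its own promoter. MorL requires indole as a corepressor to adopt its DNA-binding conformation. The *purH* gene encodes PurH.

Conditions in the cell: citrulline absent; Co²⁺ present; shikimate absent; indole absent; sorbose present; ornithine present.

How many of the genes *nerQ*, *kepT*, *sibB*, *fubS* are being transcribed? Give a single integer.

3

Citrulline is absent, so DulT is active.
No repressor is bound and DulT is active, so *nerQ* is transcribed.
→ *nerQ* is ON.
Ornithine is present, so MibH is active.
Shikimate is absent, so CilG is inactive.
With repressor MibH bound, *purH* is not transcribed.
So PurH is not produced.
BexK is produced constitutively and is active.
With repressor BexK bound, *kepT* is not transcribed.
→ *kepT* is OFF.
Sorbose is present, so NolK is inactive.
With no repressor bound, *sibB* is transcribed.
→ *sibB* is ON.
Indole is absent, so MorL is inactive.
Co²⁺ is present, so DulR is inactive.
With no repressor bound, *fubS* is transcribed.
→ *fubS* is ON.
3 of the 4 genes are transcribed.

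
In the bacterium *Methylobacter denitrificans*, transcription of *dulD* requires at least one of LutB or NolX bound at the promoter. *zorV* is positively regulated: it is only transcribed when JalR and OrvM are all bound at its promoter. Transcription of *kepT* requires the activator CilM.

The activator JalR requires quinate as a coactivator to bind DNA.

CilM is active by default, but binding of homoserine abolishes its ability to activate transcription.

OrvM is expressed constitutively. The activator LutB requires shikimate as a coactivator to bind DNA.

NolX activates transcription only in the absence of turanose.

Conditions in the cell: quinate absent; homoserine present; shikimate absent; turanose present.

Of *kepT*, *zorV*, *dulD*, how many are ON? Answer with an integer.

0

Homoserine is present, so CilM is inactive.
Required activator CilM is absent, so *kepT* is not transcribed.
→ *kepT* is OFF.
Quinate is absent, so JalR is inactive.
OrvM is produced constitutively and is active.
Required activator JalR is absent, so *zorV* is not transcribed.
→ *zorV* is OFF.
Shikimate is absent, so LutB is inactive.
Turanose is present, so NolX is inactive.
No activator is available at the *dulD* promoter, so *dulD* is not transcribed.
→ *dulD* is OFF.
0 of the 3 genes are transcribed.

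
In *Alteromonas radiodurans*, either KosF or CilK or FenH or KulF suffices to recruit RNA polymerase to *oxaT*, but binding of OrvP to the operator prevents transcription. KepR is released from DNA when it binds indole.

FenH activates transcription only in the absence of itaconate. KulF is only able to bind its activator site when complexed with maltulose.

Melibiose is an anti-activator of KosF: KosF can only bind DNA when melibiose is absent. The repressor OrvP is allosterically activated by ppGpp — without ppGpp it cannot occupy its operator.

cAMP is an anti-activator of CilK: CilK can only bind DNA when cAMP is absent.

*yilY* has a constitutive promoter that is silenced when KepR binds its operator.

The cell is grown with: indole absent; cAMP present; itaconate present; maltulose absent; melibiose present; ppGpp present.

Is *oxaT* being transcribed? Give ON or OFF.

Melibiose is present, so KosF is inactive.
cAMP is present, so CilK is inactive.
Itaconate is present, so FenH is inactive.
ppGpp is present, so OrvP is active.
Maltulose is absent, so KulF is inactive.
With repressor OrvP bound, *oxaT* is not transcribed.

OFF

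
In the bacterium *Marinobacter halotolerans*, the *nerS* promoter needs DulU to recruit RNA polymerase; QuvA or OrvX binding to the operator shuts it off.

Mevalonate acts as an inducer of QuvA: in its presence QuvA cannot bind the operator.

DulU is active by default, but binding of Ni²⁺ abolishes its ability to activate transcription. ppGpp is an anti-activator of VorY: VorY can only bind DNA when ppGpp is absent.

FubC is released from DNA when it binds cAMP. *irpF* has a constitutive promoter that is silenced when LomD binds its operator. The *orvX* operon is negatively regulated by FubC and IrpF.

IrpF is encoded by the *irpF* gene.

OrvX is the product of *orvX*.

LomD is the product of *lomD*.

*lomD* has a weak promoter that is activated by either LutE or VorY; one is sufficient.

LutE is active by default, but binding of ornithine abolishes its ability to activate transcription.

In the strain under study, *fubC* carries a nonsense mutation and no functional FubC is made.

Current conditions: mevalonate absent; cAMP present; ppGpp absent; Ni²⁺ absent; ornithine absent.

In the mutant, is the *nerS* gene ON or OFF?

Mevalonate is absent, so QuvA is active.
Ni²⁺ is absent, so DulU is active.
FubC is non-functional in this strain, so it has no effect.
Ornithine is absent, so LutE is active.
ppGpp is absent, so VorY is active.
Activator LutE is present, so *lomD* is transcribed.
So LomD is produced and active.
With repressor LomD bound, *irpF* is not transcribed.
So IrpF is not produced.
With no repressor bound, *orvX* is transcribed.
So OrvX is produced and active.
With repressor QuvA bound, *nerS* is not transcribed.

OFF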